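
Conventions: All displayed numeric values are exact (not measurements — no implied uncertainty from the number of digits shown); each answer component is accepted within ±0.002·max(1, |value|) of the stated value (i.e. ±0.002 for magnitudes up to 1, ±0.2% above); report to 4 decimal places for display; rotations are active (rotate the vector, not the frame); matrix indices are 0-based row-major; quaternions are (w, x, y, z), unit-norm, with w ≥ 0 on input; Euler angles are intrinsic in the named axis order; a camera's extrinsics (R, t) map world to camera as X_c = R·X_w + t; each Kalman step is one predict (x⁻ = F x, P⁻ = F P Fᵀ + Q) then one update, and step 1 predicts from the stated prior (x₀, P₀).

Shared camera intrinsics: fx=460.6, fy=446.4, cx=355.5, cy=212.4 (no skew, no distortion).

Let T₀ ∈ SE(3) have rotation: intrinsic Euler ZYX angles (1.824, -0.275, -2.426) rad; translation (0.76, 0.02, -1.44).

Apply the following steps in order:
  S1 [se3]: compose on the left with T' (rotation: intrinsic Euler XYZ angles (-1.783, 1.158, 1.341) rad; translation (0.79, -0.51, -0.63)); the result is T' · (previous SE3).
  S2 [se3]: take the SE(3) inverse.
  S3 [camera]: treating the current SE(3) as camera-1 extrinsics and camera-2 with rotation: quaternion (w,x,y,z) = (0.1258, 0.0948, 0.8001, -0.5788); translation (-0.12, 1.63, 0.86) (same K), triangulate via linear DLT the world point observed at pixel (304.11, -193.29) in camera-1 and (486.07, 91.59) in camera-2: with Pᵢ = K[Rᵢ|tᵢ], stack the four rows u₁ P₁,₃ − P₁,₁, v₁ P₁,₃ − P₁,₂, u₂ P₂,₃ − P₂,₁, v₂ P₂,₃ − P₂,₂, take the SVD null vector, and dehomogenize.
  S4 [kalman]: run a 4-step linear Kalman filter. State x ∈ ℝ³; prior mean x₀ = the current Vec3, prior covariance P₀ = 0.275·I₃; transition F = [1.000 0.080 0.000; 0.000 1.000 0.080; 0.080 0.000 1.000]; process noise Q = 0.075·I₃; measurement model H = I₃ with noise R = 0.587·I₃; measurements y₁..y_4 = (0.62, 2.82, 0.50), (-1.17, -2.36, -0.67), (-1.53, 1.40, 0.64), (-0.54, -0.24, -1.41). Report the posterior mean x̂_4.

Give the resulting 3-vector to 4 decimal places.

after S1 (compose_se3): R=[-0.1373 -0.6569 -0.7414; 0.9728 -0.2304 0.0240; -0.1865 -0.7179 0.6707], t=(-0.4674, -1.3691, -1.2066)
after S2 (invert_se3): R=[-0.1373 0.9728 -0.1865; -0.6569 -0.2304 -0.7179; -0.7414 0.0240 0.6707], t=(1.0427, -1.4886, 0.4956)
after S3 (triangulate): (-0.7554, -1.0906, 1.7926)
after S4 (kf_track): (-0.8362, 0.0203, -0.0827)

result = (-0.8362, 0.0203, -0.0827)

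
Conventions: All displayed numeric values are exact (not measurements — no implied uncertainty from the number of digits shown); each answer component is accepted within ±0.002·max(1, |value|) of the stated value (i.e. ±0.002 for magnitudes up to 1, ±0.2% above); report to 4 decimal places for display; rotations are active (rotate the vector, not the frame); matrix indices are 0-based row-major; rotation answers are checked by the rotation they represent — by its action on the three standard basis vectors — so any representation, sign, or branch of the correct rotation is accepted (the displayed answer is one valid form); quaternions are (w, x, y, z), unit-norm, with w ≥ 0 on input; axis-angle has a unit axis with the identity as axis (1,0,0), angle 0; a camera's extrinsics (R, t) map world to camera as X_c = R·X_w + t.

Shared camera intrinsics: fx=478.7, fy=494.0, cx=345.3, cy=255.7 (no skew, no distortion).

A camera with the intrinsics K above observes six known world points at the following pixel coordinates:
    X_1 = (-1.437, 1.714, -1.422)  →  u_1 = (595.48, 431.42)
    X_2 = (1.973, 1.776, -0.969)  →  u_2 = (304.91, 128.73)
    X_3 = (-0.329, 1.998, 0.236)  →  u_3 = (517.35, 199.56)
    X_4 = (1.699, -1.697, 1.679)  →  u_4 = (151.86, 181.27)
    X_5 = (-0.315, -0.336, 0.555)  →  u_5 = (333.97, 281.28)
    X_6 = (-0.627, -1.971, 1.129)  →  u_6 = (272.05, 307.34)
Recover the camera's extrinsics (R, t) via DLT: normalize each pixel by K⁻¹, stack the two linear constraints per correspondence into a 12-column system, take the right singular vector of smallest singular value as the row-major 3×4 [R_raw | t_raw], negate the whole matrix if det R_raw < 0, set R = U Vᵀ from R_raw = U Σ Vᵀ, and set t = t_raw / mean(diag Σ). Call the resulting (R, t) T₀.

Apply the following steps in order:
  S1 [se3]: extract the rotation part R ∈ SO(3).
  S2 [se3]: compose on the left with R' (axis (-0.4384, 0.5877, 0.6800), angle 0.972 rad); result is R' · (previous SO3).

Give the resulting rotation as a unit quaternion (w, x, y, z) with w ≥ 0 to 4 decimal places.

rotation (quat) = (0.5146, -0.2888, 0.3143, -0.7436)

source (pnp_recover): camera pose = R=[-0.6872 0.7262 0.0198; -0.4917 -0.4449 -0.7486; -0.5348 -0.5242 0.6628], t=(-0.1200, 0.4100, 5.0603)
after S1 (rot_of_se3): [-0.6872 0.7262 0.0198; -0.4917 -0.4449 -0.7486; -0.5348 -0.5242 0.6628]
after S2 (compose_so3): [-0.3036 0.5838 0.7530; -0.9469 -0.2728 -0.1703; 0.1060 -0.7647 0.6356]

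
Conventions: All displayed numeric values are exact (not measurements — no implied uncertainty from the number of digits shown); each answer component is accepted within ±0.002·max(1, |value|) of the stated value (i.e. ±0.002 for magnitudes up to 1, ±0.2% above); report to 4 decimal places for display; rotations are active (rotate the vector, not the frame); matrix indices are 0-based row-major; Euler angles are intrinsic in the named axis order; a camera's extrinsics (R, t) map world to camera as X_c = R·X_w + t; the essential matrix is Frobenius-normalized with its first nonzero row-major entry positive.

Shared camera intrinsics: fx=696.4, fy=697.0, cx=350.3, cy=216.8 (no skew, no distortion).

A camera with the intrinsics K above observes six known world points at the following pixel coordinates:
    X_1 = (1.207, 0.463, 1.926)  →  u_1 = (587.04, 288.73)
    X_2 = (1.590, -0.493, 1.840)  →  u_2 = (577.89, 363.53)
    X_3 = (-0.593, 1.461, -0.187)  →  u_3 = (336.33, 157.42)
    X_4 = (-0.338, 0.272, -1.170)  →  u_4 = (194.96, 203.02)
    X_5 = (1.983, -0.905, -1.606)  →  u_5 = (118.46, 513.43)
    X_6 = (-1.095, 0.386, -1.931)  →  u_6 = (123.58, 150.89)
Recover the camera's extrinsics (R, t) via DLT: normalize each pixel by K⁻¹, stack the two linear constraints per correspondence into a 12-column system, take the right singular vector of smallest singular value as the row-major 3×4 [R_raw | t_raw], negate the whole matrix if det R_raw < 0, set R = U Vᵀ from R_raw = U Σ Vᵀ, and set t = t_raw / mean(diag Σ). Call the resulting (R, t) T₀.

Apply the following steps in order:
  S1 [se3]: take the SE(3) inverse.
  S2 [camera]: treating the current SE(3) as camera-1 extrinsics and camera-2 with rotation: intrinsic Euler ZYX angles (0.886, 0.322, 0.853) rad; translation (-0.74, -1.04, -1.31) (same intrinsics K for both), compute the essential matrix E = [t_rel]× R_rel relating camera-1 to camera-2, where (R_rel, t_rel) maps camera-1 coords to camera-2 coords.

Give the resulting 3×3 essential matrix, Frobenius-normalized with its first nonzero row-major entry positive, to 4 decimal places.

source (pnp_recover): camera pose = R=[0.2377 0.3928 0.8884; 0.9632 0.0225 -0.2677; -0.1252 0.9193 -0.3730], t=(-0.4099, -0.1201, 5.6490)
after S1 (invert_se3): R=[0.2377 0.9632 -0.1252; 0.3928 0.0225 0.9193; 0.8884 -0.2677 -0.3730], t=(0.9203, -5.0297, 2.4391)
after S2 (essential): [0.4959 0.2146 -0.1241; 0.3283 -0.0790 -0.4255; -0.2156 -0.4061 -0.4315]

matrix = [0.4959 0.2146 -0.1241; 0.3283 -0.0790 -0.4255; -0.2156 -0.4061 -0.4315]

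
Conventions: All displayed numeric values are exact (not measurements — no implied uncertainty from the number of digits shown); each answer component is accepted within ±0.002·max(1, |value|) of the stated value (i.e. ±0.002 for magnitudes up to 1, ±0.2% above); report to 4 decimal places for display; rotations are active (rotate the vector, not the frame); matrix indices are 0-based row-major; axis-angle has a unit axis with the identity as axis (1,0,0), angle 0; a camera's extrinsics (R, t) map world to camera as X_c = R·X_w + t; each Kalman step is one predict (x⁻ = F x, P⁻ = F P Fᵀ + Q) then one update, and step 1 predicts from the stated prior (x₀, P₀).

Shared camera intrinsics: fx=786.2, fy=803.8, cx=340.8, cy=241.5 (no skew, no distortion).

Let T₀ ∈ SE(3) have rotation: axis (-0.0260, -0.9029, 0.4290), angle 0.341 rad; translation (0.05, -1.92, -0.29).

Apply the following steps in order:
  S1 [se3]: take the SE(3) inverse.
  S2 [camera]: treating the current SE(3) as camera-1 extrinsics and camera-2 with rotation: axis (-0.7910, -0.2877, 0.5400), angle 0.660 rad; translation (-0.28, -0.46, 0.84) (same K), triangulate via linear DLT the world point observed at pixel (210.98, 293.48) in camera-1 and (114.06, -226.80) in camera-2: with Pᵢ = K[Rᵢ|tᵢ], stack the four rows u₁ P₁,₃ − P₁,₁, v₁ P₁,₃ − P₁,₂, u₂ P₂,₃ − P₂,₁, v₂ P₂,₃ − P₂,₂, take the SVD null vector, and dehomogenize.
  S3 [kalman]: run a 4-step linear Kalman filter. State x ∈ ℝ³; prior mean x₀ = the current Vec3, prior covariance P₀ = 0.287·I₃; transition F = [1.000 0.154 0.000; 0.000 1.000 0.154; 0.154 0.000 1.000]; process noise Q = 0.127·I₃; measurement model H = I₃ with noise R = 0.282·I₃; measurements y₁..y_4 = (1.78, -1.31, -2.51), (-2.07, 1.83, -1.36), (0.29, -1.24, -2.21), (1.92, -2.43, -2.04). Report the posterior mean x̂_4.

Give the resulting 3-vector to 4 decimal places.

result = (0.6684, -1.6006, -1.8717)

after S1 (invert_se3): R=[0.9425 0.1448 0.3013; -0.1421 0.9894 -0.0310; -0.3026 -0.0136 0.9530], t=(0.3183, 1.8977, 0.2654)
after S2 (triangulate): (-0.7872, -1.8726, 1.3243)
after S3 (kf_track): (0.6684, -1.6006, -1.8717)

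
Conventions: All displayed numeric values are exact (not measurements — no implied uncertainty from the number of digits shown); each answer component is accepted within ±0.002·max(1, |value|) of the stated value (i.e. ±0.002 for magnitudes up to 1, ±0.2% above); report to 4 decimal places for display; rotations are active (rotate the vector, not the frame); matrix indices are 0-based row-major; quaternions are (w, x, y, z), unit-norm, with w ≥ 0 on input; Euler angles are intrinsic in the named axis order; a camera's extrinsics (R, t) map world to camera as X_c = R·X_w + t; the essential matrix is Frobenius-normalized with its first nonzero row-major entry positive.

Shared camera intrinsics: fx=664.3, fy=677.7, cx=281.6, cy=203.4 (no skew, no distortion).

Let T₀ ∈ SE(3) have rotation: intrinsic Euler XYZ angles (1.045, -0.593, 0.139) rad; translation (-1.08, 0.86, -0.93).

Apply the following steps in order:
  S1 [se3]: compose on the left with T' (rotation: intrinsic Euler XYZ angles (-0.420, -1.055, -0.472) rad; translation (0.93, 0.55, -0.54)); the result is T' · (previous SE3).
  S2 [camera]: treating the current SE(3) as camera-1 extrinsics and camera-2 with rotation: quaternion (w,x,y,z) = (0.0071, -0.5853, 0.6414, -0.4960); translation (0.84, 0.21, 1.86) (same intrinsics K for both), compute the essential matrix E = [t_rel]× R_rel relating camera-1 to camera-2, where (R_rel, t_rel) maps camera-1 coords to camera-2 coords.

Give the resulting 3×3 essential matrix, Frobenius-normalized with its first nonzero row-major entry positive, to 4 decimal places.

after S1 (compose_se3): R=[-0.0769 -0.6353 -0.7684; -0.4003 0.7255 -0.5598; 0.9132 0.2645 -0.3101], t=(1.4574, 1.3082, -1.9249)
after S2 (essential): [0.6995 0.0369 0.0046; 0.0526 0.3125 0.3654; -0.0858 0.3326 0.3968]

matrix = [0.6995 0.0369 0.0046; 0.0526 0.3125 0.3654; -0.0858 0.3326 0.3968]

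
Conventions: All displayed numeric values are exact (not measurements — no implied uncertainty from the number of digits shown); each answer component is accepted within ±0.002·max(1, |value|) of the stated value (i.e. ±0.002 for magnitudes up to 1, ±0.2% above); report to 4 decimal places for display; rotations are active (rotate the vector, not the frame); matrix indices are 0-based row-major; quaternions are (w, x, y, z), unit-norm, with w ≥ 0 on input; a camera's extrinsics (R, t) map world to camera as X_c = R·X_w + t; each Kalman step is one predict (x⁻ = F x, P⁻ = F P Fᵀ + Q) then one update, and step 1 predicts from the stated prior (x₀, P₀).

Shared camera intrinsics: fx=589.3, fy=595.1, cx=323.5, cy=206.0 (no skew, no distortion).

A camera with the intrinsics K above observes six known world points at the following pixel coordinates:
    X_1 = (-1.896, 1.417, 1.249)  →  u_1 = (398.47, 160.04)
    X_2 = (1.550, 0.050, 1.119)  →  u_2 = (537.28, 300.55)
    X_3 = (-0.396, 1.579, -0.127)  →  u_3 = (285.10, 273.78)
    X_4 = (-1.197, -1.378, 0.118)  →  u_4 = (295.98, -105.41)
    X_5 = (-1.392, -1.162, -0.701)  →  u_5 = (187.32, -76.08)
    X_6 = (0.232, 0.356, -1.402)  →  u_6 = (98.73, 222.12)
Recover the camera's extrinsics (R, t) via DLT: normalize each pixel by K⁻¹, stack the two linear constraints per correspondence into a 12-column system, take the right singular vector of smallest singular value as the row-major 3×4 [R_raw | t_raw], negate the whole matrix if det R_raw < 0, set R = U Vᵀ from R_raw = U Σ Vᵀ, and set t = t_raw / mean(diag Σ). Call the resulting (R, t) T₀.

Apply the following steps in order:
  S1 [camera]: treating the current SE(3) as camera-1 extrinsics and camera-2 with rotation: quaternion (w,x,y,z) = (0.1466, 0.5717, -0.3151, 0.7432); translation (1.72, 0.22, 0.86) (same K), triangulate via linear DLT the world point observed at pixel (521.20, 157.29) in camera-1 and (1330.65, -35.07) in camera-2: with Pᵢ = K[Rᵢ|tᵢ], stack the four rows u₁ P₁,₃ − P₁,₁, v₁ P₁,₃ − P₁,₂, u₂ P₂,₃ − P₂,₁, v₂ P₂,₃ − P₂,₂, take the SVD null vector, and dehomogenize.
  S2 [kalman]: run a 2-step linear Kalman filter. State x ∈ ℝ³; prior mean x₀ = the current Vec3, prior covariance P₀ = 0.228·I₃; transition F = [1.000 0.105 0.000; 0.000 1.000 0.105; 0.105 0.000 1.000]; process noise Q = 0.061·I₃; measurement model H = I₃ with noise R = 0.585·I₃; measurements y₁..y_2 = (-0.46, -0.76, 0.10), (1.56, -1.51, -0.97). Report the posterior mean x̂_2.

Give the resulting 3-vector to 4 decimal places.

result = (0.4680, -0.6009, 0.3960)

source (pnp_recover): camera pose = R=[0.1148 -0.0005 0.9934; 0.6023 0.7953 -0.0692; -0.7900 0.6062 0.0916], t=(-0.1800, -0.4100, 4.1498)
after S1 (triangulate): (0.5060, -0.1362, 1.4047)
after S2 (kf_track): (0.4680, -0.6009, 0.3960)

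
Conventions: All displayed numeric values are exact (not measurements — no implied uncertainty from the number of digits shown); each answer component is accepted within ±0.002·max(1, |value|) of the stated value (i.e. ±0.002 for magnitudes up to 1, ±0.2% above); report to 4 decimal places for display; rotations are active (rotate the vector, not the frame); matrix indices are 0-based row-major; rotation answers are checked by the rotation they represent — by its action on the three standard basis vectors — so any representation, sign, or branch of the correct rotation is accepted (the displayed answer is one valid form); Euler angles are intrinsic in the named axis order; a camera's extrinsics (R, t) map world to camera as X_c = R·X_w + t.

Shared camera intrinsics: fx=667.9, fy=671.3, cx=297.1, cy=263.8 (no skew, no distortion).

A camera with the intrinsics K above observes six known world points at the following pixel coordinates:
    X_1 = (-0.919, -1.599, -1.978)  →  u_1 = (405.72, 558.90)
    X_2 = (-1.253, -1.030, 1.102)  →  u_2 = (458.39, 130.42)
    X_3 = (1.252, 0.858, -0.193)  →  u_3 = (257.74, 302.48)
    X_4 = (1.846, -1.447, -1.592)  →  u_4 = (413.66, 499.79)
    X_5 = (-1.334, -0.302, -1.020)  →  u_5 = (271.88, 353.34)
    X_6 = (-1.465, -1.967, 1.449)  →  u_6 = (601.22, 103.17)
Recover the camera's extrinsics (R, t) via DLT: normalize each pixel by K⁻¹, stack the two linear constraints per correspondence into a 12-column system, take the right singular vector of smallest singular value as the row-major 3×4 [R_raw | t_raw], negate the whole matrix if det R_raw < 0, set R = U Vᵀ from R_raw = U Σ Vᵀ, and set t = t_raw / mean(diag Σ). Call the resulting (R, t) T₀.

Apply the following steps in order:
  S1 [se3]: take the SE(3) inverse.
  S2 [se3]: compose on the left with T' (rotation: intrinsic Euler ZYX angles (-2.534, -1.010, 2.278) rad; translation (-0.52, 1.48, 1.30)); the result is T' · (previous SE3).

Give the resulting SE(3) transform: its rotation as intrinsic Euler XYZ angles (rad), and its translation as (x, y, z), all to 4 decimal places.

rotation (euler_xyz) = (-0.0760, -0.6225, -2.3032), translation = (3.2325, 1.2666, -3.8584)

source (pnp_recover): camera pose = R=[0.1899 -0.9146 0.3570; 0.3378 -0.2805 -0.8985; 0.9219 0.2912 0.2556], t=(0.1600, 0.0900, 6.3798)
after S1 (invert_se3): R=[0.1899 0.3378 0.9219; -0.9146 -0.2805 0.2912; 0.3570 -0.8985 0.2556], t=(-5.9421, -1.6864, -1.6072)
after S2 (compose_se3): R=[-0.5433 0.6041 -0.5831; -0.7710 -0.6338 0.0617; -0.3323 0.4831 0.8101], t=(3.2325, 1.2666, -3.8584)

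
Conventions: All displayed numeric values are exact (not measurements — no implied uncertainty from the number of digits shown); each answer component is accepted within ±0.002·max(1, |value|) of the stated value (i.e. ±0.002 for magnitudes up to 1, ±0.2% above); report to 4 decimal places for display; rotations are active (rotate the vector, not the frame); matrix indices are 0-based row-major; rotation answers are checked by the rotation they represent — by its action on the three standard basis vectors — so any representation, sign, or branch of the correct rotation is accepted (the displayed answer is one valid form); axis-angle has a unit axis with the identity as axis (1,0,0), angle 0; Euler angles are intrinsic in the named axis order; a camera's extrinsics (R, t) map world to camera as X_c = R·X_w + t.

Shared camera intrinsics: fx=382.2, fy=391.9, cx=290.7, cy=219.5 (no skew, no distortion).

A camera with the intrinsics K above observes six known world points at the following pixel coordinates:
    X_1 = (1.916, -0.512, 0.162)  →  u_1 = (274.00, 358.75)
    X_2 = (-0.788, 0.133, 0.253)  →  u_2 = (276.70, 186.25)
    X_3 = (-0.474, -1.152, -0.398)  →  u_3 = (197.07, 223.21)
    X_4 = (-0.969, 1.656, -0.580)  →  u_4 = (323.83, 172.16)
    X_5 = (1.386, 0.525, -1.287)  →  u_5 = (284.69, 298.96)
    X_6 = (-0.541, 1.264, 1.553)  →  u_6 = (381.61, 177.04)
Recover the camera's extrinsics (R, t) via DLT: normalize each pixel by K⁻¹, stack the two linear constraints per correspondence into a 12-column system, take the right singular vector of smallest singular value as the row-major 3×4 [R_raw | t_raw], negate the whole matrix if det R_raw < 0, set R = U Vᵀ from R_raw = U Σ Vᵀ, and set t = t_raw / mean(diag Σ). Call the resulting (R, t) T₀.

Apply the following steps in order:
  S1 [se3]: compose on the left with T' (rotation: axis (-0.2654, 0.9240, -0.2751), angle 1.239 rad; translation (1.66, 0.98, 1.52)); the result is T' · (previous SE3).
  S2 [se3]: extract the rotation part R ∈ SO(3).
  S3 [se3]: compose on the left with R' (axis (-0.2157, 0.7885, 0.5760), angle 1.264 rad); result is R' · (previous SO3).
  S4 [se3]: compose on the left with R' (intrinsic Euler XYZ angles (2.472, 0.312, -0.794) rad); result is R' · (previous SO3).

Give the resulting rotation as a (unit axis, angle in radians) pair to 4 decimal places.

source (pnp_recover): camera pose = R=[0.2087 0.8709 0.4449; 0.9779 -0.1930 -0.0807; 0.0156 0.4519 -0.8919], t=(-0.3000, 0.2700, 6.6211)
after S1 (compose_se3): R=[0.1849 0.7239 -0.6647; 0.7940 -0.5086 -0.3330; -0.5791 -0.4662 -0.6688], t=(7.6839, 1.8777, 4.1484)
after S2 (rot_of_se3): [0.1849 0.7239 -0.6647; 0.7940 -0.5086 -0.3330; -0.5791 -0.4662 -0.6688]
after S3 (compose_so3): [-0.8535 0.2718 -0.4446; 0.3612 -0.3064 -0.8807; -0.3756 -0.9123 0.1634]
after S4 (compose_so3): [-0.4395 -0.3067 -0.8442; -0.5188 0.8539 -0.0401; 0.7332 0.4204 -0.5344]

rotation (axis_angle) = ((0.2779, -0.9520, -0.1280), 2.1652)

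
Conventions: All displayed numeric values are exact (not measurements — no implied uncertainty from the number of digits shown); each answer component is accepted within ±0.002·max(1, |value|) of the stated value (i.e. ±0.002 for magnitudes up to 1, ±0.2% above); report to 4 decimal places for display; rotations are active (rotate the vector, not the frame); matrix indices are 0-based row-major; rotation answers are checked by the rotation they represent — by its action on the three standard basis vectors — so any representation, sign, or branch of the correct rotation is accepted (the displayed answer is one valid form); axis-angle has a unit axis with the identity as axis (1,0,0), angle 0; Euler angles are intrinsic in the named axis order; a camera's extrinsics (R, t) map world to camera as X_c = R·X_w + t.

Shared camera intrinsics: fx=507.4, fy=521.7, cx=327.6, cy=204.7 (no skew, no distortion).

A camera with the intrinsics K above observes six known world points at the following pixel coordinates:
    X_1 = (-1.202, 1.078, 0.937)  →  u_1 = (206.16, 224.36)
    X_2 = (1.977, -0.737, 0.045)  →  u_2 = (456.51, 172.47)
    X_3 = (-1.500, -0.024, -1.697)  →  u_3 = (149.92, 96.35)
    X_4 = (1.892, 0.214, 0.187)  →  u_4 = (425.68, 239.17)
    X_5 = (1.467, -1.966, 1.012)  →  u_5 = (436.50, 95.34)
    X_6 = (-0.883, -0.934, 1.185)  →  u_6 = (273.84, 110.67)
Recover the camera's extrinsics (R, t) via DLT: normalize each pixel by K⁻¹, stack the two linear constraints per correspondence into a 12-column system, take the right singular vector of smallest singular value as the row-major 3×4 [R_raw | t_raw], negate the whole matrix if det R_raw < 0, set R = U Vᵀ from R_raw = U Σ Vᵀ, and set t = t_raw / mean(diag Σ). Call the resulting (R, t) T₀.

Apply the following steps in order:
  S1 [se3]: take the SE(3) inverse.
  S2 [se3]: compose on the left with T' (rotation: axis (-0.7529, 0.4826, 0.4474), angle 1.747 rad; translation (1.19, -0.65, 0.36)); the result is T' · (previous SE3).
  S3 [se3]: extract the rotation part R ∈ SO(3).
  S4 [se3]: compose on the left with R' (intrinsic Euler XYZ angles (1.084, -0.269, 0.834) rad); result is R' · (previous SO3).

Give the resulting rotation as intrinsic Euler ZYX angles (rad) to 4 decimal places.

rotation (euler_zyx) = (0.8147, -0.2725, -0.8353)

source (pnp_recover): camera pose = R=[0.9399 -0.3403 0.0264; 0.3367 0.9371 0.0917; -0.0560 -0.0773 0.9954], t=(-0.3798, -0.3999, 6.8192)
after S1 (invert_se3): R=[0.9399 0.3367 -0.0560; -0.3403 0.9371 -0.0773; 0.0264 0.0917 0.9954], t=(0.8732, 0.7727, -6.7414)
after S2 (compose_se3): R=[0.7589 -0.6404 0.1185; 0.0054 0.1881 0.9821; -0.6512 -0.7447 0.1462], t=(0.4141, -7.2701, -1.1820)
after S3 (rot_of_se3): [0.7589 -0.6404 0.1185; 0.0054 0.1881 0.9821; -0.6512 -0.7447 0.1462]
after S4 (compose_so3): [0.6608 -0.3512 -0.6633; 0.7007 0.6055 0.3774; 0.2692 -0.7141 0.6462]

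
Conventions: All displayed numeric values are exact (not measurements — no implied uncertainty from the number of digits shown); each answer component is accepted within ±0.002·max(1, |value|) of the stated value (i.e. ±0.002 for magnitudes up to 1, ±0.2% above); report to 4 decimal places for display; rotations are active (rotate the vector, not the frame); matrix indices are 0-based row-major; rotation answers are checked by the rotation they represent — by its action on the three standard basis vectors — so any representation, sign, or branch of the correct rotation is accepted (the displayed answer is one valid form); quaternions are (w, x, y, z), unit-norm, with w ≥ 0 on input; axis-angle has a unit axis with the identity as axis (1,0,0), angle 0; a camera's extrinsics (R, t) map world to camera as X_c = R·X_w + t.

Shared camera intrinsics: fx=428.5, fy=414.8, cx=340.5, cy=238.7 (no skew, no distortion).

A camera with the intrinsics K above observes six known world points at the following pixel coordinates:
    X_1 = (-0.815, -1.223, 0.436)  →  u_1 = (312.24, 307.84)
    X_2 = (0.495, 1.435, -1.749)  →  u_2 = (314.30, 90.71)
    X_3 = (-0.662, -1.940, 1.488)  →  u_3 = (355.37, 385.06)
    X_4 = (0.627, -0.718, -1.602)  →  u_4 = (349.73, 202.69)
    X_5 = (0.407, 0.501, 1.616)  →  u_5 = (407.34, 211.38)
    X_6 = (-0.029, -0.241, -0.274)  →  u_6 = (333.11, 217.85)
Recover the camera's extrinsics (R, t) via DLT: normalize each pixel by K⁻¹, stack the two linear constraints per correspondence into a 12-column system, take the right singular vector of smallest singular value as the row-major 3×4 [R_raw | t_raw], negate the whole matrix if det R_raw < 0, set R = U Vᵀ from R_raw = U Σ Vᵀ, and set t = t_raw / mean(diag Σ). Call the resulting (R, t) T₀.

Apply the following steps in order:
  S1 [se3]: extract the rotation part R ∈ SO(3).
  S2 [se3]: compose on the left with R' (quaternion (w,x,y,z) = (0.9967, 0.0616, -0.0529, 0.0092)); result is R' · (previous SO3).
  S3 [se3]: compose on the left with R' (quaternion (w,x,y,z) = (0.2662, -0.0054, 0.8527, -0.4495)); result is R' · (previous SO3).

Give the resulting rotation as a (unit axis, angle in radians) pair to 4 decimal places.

source (pnp_recover): camera pose = R=[0.9268 -0.2047 0.3147; -0.3294 -0.8458 0.4197; 0.1803 -0.4926 -0.8514], t=(-0.0500, -0.4299, 6.2494)
after S1 (rot_of_se3): [0.9268 -0.2047 0.3147; -0.3294 -0.8458 0.4197; 0.1803 -0.4926 -0.8514]
after S2 (compose_so3): [0.9109 -0.1312 0.3913; -0.3382 -0.7807 0.5255; 0.2366 -0.6110 -0.7555]
after S3 (compose_so3): [-0.7510 -0.3474 -0.5615; -0.6085 0.0340 0.7928; -0.2563 0.9371 -0.2369]

rotation (axis_angle) = ((0.3381, -0.7151, -0.6118), 2.9266)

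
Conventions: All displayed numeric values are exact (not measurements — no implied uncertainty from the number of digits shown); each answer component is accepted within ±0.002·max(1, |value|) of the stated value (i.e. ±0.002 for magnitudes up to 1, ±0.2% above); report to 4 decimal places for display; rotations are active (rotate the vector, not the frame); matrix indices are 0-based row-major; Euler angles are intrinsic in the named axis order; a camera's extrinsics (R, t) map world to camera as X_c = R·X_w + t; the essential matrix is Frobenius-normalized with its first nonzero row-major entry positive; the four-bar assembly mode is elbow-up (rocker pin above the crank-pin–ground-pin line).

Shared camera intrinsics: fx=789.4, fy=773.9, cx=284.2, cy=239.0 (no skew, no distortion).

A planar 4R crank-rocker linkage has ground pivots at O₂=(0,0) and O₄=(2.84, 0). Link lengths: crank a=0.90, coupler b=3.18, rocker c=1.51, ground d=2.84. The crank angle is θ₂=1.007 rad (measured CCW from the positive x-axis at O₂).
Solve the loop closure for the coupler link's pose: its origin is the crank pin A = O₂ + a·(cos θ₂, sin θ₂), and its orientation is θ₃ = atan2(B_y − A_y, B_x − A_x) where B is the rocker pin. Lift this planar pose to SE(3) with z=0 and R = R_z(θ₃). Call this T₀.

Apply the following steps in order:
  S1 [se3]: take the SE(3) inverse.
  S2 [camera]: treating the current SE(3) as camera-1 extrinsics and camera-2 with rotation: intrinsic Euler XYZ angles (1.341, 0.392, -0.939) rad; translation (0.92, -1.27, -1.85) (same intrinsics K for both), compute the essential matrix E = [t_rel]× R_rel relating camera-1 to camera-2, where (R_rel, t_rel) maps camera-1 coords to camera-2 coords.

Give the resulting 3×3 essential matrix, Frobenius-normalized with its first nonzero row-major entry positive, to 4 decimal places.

source (fourbar_fk): coupler pose = R=[0.9858 -0.1682 0.0000; 0.1682 0.9858 0.0000; 0.0000 0.0000 1.0000], t=(0.4810, 0.7607, 0.0000)
after S1 (invert_se3): R=[0.9858 0.1682 0.0000; -0.1682 0.9858 0.0000; 0.0000 0.0000 1.0000], t=(-0.6021, -0.6690, 0.0000)
after S2 (essential): [0.2301 0.0522 -0.4874; 0.0145 -0.6027 -0.2812; 0.2083 0.3463 -0.3176]

matrix = [0.2301 0.0522 -0.4874; 0.0145 -0.6027 -0.2812; 0.2083 0.3463 -0.3176]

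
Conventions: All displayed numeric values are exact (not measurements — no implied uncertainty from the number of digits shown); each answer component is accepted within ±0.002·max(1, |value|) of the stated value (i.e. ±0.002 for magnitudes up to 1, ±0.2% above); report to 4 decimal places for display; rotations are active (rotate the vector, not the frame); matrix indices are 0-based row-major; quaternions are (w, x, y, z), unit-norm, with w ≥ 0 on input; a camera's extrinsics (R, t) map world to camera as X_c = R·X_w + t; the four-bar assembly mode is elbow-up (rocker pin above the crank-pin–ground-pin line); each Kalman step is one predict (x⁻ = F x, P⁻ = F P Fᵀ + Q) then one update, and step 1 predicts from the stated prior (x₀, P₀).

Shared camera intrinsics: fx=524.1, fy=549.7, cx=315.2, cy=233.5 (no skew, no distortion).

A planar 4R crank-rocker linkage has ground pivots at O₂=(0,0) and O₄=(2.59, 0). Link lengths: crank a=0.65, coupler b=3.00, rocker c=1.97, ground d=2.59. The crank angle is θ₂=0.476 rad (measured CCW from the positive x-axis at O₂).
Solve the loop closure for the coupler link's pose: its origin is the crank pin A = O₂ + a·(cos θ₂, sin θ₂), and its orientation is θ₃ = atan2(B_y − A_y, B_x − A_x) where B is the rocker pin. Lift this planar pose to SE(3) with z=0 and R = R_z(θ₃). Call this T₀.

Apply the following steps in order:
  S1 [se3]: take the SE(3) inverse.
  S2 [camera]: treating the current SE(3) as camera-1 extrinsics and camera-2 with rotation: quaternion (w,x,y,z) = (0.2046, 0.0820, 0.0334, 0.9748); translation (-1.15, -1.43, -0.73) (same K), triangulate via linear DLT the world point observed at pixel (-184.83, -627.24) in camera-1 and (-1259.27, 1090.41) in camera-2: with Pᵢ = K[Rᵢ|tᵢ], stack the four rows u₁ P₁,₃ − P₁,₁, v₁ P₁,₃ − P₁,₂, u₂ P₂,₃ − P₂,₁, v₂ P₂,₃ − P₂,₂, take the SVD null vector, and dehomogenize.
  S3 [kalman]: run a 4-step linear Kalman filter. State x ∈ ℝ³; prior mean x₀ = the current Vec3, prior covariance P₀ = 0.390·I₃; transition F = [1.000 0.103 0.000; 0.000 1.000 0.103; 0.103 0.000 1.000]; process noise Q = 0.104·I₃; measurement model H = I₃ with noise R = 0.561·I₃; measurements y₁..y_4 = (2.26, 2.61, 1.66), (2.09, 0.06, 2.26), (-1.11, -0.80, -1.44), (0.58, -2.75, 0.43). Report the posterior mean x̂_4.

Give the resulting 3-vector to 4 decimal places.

result = (0.4785, -1.0032, 0.5478)

source (fourbar_fk): coupler pose = R=[0.8457 -0.5336 0.0000; 0.5336 0.8457 0.0000; 0.0000 0.0000 1.0000], t=(0.5777, 0.2978, 0.0000)
after S1 (invert_se3): R=[0.8457 0.5336 0.0000; -0.5336 0.8457 0.0000; 0.0000 0.0000 1.0000], t=(-0.6475, 0.0564, 0.0000)
after S2 (triangulate): (0.6095, -1.7273, 1.1046)
after S3 (kf_track): (0.4785, -1.0032, 0.5478)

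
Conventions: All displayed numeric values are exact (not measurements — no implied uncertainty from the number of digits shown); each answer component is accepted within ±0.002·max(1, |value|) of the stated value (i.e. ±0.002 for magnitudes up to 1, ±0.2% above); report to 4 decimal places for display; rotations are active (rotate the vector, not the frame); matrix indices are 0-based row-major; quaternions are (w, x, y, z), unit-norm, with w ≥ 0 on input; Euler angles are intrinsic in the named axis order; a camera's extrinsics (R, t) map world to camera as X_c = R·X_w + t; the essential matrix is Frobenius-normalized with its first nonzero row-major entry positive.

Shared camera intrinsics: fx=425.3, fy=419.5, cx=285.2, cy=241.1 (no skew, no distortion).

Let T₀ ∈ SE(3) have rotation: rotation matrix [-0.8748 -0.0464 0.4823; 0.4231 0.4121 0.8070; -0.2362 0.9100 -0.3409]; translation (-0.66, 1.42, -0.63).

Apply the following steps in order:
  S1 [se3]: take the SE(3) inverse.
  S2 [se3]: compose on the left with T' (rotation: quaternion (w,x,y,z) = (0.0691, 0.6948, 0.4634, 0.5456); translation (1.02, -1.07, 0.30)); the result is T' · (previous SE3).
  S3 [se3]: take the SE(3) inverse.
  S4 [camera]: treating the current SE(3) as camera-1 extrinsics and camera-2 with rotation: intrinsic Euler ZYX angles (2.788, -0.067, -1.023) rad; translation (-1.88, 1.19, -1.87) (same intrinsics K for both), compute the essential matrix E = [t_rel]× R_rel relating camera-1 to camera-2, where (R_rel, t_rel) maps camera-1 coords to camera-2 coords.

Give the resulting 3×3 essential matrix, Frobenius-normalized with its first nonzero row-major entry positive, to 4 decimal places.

matrix = [0.0564 0.1033 -0.6091; 0.0206 0.0779 -0.3303; 0.3042 -0.6315 -0.0906]

after S1 (invert_se3): R=[-0.8748 0.4231 -0.2362; -0.0464 0.4121 0.9100; 0.4823 0.8070 -0.3409], t=(-1.3269, -0.0425, -1.0423)
after S2 (compose_se3): R=[0.3920 0.8873 0.2430; -0.4057 0.4038 -0.8200; -0.8257 0.2228 0.5182], t=(0.1718, -2.4277, -0.2349)
after S3 (invert_se3): R=[0.3920 -0.4057 -0.8257; 0.8873 0.4038 0.2228; 0.2430 -0.8200 0.5182], t=(-1.2462, 0.8801, -1.9107)
after S4 (essential): [0.0564 0.1033 -0.6091; 0.0206 0.0779 -0.3303; 0.3042 -0.6315 -0.0906]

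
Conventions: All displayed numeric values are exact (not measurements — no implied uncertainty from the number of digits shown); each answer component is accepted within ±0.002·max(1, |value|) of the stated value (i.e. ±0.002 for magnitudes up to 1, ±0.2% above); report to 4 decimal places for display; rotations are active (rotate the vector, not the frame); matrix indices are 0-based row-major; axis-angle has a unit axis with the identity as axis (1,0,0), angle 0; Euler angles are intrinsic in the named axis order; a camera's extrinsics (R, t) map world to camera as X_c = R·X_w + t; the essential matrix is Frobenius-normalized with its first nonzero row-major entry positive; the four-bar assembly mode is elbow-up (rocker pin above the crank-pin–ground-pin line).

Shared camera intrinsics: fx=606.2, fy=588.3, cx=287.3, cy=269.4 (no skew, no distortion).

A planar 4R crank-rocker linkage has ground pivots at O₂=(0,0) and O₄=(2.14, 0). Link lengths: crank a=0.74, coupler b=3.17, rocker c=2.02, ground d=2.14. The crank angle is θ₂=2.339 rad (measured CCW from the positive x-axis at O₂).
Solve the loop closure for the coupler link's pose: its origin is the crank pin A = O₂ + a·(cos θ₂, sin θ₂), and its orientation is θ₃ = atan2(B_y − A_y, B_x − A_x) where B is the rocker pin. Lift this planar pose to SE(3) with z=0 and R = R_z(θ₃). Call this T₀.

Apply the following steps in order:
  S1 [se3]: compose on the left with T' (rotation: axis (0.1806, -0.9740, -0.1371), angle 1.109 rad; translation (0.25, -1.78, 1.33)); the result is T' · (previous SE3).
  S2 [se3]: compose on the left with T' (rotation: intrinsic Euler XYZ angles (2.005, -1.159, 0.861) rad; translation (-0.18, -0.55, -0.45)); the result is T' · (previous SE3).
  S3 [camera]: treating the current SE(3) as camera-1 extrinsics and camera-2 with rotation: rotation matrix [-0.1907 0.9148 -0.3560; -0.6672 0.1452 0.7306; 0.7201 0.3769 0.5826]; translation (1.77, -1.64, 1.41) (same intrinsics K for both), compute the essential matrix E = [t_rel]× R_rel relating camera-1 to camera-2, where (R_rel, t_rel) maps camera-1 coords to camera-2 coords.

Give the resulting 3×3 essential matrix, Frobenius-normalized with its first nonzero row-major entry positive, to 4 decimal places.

source (fourbar_fk): coupler pose = R=[0.8839 -0.4676 0.0000; 0.4676 0.8839 0.0000; 0.0000 0.0000 1.0000], t=(-0.5142, 0.5322, 0.0000)
after S1 (compose_se3): R=[0.4216 -0.1945 -0.8857; 0.2596 0.9617 -0.0876; 0.8688 -0.1930 0.4559], t=(0.0250, -1.1497, 1.0142)
after S2 (compose_se3): R=[-0.7651 -0.1659 -0.6222; -0.5859 0.5803 0.5657; 0.2673 0.7973 -0.5411], t=(-0.7538, -1.3496, -1.6258)
after S3 (essential): [0.1820 -0.1913 0.0519; 0.6787 0.0003 0.0476; 0.0623 0.6659 -0.1317]

matrix = [0.1820 -0.1913 0.0519; 0.6787 0.0003 0.0476; 0.0623 0.6659 -0.1317]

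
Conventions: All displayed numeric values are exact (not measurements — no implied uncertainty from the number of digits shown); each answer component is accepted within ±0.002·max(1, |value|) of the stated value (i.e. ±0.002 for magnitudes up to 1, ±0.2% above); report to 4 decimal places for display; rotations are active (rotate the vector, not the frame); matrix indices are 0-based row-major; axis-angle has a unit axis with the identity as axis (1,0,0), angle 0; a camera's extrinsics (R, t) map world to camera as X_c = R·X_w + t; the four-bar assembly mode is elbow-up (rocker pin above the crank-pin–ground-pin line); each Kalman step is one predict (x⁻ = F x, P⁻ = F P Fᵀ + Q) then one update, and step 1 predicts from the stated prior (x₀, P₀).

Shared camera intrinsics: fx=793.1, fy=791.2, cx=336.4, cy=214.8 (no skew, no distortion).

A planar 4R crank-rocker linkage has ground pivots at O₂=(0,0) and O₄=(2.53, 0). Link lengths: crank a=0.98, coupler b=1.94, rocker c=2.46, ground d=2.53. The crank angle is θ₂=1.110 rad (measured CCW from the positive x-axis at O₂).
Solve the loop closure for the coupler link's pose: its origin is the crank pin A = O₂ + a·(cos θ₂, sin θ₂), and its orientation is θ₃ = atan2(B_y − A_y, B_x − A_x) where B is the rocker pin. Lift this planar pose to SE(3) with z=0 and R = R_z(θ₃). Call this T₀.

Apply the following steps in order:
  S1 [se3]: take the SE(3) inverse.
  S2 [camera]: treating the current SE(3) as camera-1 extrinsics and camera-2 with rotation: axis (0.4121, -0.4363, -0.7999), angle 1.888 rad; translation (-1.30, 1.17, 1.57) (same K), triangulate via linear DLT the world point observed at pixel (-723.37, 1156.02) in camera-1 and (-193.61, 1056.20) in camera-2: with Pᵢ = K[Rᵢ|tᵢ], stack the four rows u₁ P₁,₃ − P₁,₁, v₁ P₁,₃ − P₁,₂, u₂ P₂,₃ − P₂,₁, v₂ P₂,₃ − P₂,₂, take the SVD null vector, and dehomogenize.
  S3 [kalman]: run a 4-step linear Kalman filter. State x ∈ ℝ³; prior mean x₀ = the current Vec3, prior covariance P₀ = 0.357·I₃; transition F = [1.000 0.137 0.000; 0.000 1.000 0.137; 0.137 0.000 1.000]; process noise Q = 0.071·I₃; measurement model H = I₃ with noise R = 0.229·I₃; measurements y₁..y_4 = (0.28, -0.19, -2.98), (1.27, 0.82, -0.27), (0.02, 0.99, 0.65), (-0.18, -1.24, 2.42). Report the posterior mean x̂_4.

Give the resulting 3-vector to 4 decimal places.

result = (0.1867, -0.1287, 0.9107)

source (fourbar_fk): coupler pose = R=[0.6658 -0.7462 0.0000; 0.7462 0.6658 0.0000; 0.0000 0.0000 1.0000], t=(0.4358, 0.8778, 0.0000)
after S1 (invert_se3): R=[0.6658 0.7462 0.0000; -0.7462 0.6658 -0.0000; 0.0000 0.0000 1.0000], t=(-0.9451, -0.2592, 0.0000)
after S2 (triangulate): (-1.7531, 0.6252, 1.2316)
after S3 (kf_track): (0.1867, -0.1287, 0.9107)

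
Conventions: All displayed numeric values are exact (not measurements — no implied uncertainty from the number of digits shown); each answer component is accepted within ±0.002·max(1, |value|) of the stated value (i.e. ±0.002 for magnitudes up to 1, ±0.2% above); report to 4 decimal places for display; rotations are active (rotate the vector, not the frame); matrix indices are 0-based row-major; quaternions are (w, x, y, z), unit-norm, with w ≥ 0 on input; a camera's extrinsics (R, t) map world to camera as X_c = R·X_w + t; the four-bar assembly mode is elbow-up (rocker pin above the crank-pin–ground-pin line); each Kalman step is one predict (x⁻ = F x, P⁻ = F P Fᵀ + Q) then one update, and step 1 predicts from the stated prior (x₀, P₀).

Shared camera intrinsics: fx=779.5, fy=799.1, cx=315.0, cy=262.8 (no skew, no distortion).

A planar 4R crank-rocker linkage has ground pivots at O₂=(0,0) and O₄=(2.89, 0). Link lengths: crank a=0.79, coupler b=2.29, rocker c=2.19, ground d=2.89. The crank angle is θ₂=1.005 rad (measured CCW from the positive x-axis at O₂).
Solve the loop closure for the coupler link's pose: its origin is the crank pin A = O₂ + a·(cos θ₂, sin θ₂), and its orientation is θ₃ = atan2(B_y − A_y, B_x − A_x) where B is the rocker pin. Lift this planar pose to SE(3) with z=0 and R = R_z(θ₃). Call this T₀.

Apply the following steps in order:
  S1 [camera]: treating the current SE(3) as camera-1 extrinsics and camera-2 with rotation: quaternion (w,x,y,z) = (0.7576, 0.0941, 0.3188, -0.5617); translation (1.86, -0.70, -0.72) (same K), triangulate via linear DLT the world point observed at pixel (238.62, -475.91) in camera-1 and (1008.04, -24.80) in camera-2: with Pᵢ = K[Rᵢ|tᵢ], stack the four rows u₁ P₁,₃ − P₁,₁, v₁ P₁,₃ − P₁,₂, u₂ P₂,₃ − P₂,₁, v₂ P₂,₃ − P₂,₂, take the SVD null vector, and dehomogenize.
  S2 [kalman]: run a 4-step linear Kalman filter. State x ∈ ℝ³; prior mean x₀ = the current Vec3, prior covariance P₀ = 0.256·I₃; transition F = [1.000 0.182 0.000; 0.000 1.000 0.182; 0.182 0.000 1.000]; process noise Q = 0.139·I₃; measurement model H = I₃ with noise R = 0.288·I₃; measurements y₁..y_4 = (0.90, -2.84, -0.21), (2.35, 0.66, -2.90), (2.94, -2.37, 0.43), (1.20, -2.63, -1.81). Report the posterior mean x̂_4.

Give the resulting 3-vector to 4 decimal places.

result = (1.3143, -2.1505, -0.9279)

source (fourbar_fk): coupler pose = R=[0.7850 -0.6194 0.0000; 0.6194 0.7850 0.0000; 0.0000 0.0000 1.0000], t=(0.4235, 0.6669, 0.0000)
after S1 (triangulate): (-1.4828, -1.0160, 1.1350)
after S2 (kf_track): (1.3143, -2.1505, -0.9279)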